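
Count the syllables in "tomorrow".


Word: "tomorrow"
Syllable breakdown: to-mor-row
Counting: 3 parts
= 3 syllables


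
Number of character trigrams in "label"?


Word: "label" (length 5)
Number of 3-grams = length - 3 + 1 = 5 - 3 + 1
= 3


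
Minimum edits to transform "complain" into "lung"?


Word 1: "complain" (length 8)
Word 2: "lung" (length 4)
One optimal edit sequence (insert/delete/substitute each cost 1):
  1. delete 'c'  (+1)
  2. delete 'o'  (+1)
  3. delete 'm'  (+1)
  4. delete 'p'  (+1)
  5. keep 'l'
  6. substitute 'a' -> 'u'  (+1)
  7. substitute 'i' -> 'n'  (+1)
  8. substitute 'n' -> 'g'  (+1)
Total edit operations: 7
Edit distance = 7


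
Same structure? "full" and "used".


Pattern of "full": [0, 1, 2, 2]
Pattern of "used": [0, 1, 2, 3]
Patterns do not match
Same pattern = No


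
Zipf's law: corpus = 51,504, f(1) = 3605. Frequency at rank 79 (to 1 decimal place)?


Zipf's law: f(r) = f(1) / r
f(1) = 3605
f(79) = 3605 / 79
= 45.6 occurrences


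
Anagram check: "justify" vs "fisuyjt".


Word 1: "justify" → sorted: fijstuy
Word 2: "fisuyjt" → sorted: fijstuy
Same letters? fijstuy == fijstuy
Anagram = Yes


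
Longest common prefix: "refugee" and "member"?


Word 1: "refugee"
Word 2: "member"
Comparing from start:
  Pos 0: 'r' != 'm' (stop)
LCP = "" (length 0)


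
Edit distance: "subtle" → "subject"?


Word 1: "subtle" (length 6)
Word 2: "subject" (length 7)
One optimal edit sequence (insert/delete/substitute each cost 1):
  1. keep 's'
  2. keep 'u'
  3. keep 'b'
  4. insert 'j'  (+1)
  5. substitute 't' -> 'e'  (+1)
  6. substitute 'l' -> 'c'  (+1)
  7. substitute 'e' -> 't'  (+1)
Total edit operations: 4
Edit distance = 4


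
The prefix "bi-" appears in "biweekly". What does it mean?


Prefix: bi-
Example: biweekly = bi- + weekly
Meaning = two


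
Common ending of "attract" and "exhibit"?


Word 1: "attract"
Word 2: "exhibit"
Comparing from end:
  Pos -1: 't' == 't'
  Pos -2: 'c' != 'i' (stop)
LCS = "t" (length 1)


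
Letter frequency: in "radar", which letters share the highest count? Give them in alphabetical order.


Word: "radar"
Letter counts:
  'a': 2
  'd': 1
  'r': 2
Maximum count = 2
Most frequent = 'a', 'r' (2 times each)


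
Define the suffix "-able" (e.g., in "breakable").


Suffix: -able
Example: breakable = break + -able
Meaning = capable of


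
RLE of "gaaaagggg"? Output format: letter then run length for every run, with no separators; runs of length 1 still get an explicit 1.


String: "gaaaagggg"
Scanning for consecutive runs:
  'g' x 1
  'a' x 4
  'g' x 4
RLE = "g1a4g4"


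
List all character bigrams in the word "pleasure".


Word: "pleasure" (length 8)
Number of bigrams = 8 - 2 + 1 = 7
  Position 0: "pl"
  Position 1: "le"
  Position 2: "ea"
  Position 3: "as"
  Position 4: "su"
  Position 5: "ur"
  Position 6: "re"
Bigrams = "pl", "le", "ea", "as", "su", "ur", "re"


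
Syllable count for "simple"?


Word: "simple"
Syllable breakdown: sim · ple
Counting: 2 parts
= 2 syllables


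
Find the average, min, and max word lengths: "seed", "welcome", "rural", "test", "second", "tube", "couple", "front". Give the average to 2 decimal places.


Lengths: "seed"=4, "welcome"=7, "rural"=5, "test"=4, "second"=6, "tube"=4, "couple"=6, "front"=5
Sum = 41, Count = 8
Average = 41/8 = 5.13
= avg=5.13, min=4, max=7


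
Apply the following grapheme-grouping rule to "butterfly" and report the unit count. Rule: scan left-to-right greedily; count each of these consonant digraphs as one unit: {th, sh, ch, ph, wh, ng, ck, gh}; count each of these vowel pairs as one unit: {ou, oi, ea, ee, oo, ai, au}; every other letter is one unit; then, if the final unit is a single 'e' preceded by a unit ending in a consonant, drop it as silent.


Word: "butterfly" (9 letters)
Left-to-right scan:
  [1] 'b' (letter)
  [2] 'u' (letter)
  [3] 't' (letter)
  [4] 't' (letter)
  [5] 'e' (letter)
  [6] 'r' (letter)
  [7] 'f' (letter)
  [8] 'l' (letter)
  [9] 'y' (letter)
Units from scan: 9
Sound units = 9 units


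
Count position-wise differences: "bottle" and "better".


Comparing character by character (same length = 6):
  Pos 0: 'b' vs 'b' =
  Pos 1: 'o' vs 'e' !=
  Pos 2: 't' vs 't' =
  Pos 3: 't' vs 't' =
  Pos 4: 'l' vs 'e' !=
  Pos 5: 'e' vs 'r' !=
Hamming distance = 3


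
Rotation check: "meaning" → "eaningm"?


Word: "meaning", Candidate: "eaningm"
Method: check if candidate is substring of word+word
"meaningmeaning" contains "eaningm"? Yes
Is rotation = Yes


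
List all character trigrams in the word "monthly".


Word: "monthly" (length 7)
Number of trigrams = 7 - 3 + 1 = 5
  Position 0: "mon"
  Position 1: "ont"
  Position 2: "nth"
  Position 3: "thl"
  Position 4: "hly"
Trigrams = "mon", "ont", "nth", "thl", "hly"


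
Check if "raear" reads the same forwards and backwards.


Word: "raear"
Reversed: "raear"
Forward == Backward? raear == raear
Palindrome = Yes


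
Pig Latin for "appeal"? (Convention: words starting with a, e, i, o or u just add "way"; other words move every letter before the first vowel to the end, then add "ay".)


Word: "appeal"
Starts with vowel → add 'way'
Pig Latin = "appealway"


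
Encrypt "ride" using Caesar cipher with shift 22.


Word: "ride"
Shift: 22
Each letter → (letter + shift) mod 26:
  'r' (17) + 22 = 13 → 'n'
  'i' (8) + 22 = 4 → 'e'
  'd' (3) + 22 = 25 → 'z'
  'e' (4) + 22 = 0 → 'a'
Result = "neza"


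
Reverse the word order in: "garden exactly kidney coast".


Original: "garden exactly kidney coast"
Words (1..n): garden | exactly | kidney | coast
Reversed (n..1): coast | kidney | exactly | garden
Result = "coast kidney exactly garden"


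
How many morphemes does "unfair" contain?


Word: "unfair"
Morphemes: un- + fair
Each morpheme carries meaning
= 2 morphemes


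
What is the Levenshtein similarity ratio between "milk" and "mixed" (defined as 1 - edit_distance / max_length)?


Word 1: "milk" (length 4)
Word 2: "mixed" (length 5)
One optimal edit sequence:
  1. keep 'm'
  2. keep 'i'
  3. insert 'x'  (+1)
  4. substitute 'l' -> 'e'  (+1)
  5. substitute 'k' -> 'd'  (+1)
Edit distance = 3
Max length = max(4, 5) = 5
Similarity = 1 - 3/5
= 0.4000


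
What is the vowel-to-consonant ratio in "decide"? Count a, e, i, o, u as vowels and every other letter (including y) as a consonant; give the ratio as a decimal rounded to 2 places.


Word: "decide"
Vowels (a,e,i,o,u): 3
Consonants: 3
Ratio = 3/3
= 1.00


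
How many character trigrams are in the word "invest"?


Word: "invest" (length 6)
Number of 3-grams = length - 3 + 1 = 6 - 3 + 1
= 4


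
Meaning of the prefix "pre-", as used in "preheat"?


Prefix: pre-
Example: preheat = pre- + heat
Meaning = before


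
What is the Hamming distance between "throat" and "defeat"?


Comparing character by character (same length = 6):
  Pos 0: 't' vs 'd' !=
  Pos 1: 'h' vs 'e' !=
  Pos 2: 'r' vs 'f' !=
  Pos 3: 'o' vs 'e' !=
  Pos 4: 'a' vs 'a' =
  Pos 5: 't' vs 't' =
Hamming distance = 4


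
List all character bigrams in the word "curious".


Word: "curious" (length 7)
Number of bigrams = 7 - 2 + 1 = 6
  Position 0: "cu"
  Position 1: "ur"
  Position 2: "ri"
  Position 3: "io"
  Position 4: "ou"
  Position 5: "us"
Bigrams = "cu", "ur", "ri", "io", "ou", "us"


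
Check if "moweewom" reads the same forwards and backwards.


Word: "moweewom"
Reversed: "moweewom"
Forward == Backward? moweewom == moweewom
Palindrome = Yes


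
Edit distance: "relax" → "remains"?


Word 1: "relax" (length 5)
Word 2: "remains" (length 7)
One optimal edit sequence (insert/delete/substitute each cost 1):
  1. keep 'r'
  2. keep 'e'
  3. substitute 'l' -> 'm'  (+1)
  4. keep 'a'
  5. insert 'i'  (+1)
  6. insert 'n'  (+1)
  7. substitute 'x' -> 's'  (+1)
Total edit operations: 4
Edit distance = 4


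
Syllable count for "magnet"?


Word: "magnet"
Syllable breakdown: mag-net
Counting: 2 parts
= 2 syllables


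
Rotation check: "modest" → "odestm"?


Word: "modest", Candidate: "odestm"
Method: check if candidate is substring of word+word
"modestmodest" contains "odestm"? Yes
Is rotation = Yes


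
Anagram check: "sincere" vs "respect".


Word 1: "sincere" → sorted: ceeinrs
Word 2: "respect" → sorted: ceeprst
Same letters? ceeinrs != ceeprst
Anagram = No


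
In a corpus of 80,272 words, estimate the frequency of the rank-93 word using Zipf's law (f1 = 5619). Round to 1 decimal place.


Zipf's law: f(r) = f(1) / r
f(1) = 5619
f(93) = 5619 / 93
= 60.4 occurrences


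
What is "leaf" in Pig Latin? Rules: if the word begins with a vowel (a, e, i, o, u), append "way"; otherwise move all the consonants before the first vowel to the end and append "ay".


Word: "leaf"
Starts with consonant(s) → move to end, add 'ay'
Consonant cluster: "l"
Pig Latin = "eaflay"


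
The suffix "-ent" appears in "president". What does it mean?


Suffix: -ent
Example: president (preside + -ent, with a spelling change)
Meaning = one who / that which


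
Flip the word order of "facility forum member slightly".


Original: "facility forum member slightly"
Words (1..n): facility | forum | member | slightly
Reversed (n..1): slightly | member | forum | facility
Result = "slightly member forum facility"


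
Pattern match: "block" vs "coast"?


Pattern of "block": [0, 1, 2, 3, 4]
Pattern of "coast": [0, 1, 2, 3, 4]
Patterns match
Same pattern = Yes


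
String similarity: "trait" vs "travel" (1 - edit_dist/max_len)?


Word 1: "trait" (length 5)
Word 2: "travel" (length 6)
One optimal edit sequence:
  1. keep 't'
  2. keep 'r'
  3. keep 'a'
  4. insert 'v'  (+1)
  5. substitute 'i' -> 'e'  (+1)
  6. substitute 't' -> 'l'  (+1)
Edit distance = 3
Max length = max(5, 6) = 6
Similarity = 1 - 3/6
= 0.5000


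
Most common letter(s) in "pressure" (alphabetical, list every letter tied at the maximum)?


Word: "pressure"
Letter counts:
  'e': 2
  'p': 1
  'r': 2
  's': 2
  'u': 1
Maximum count = 2
Most frequent = 'e', 'r', 's' (2 times each)


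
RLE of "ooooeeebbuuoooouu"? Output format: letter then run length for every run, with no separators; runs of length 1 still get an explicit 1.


String: "ooooeeebbuuoooouu"
Scanning for consecutive runs:
  'o' x 4
  'e' x 3
  'b' x 2
  'u' x 2
  'o' x 4
  'u' x 2
RLE = "o4e3b2u2o4u2"


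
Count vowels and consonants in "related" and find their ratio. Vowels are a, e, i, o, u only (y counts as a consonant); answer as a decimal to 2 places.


Word: "related"
Vowels (a,e,i,o,u): 3
Consonants: 4
Ratio = 3/4
= 0.75


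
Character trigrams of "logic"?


Word: "logic" (length 5)
Number of trigrams = 5 - 3 + 1 = 3
  Position 0: "log"
  Position 1: "ogi"
  Position 2: "gic"
Trigrams = "log", "ogi", "gic"


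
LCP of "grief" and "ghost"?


Word 1: "grief"
Word 2: "ghost"
Comparing from start:
  Pos 0: 'g' == 'g'
  Pos 1: 'r' != 'h' (stop)
LCP = "g" (length 1)


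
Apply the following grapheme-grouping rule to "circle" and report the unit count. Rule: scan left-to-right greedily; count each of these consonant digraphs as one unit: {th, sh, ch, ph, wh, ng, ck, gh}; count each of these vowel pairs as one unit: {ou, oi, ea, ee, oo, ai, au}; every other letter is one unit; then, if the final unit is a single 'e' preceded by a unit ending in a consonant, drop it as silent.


Word: "circle" (6 letters)
Left-to-right scan:
  [1] 'c' (letter)
  [2] 'i' (letter)
  [3] 'r' (letter)
  [4] 'c' (letter)
  [5] 'l' (letter)
  [6] 'e' (letter)
Units from scan: 6
Final unit is 'e' after a consonant -> drop as silent (-1)
Sound units = 5 units


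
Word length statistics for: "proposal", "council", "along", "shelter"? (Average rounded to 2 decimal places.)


Lengths: "proposal"=8, "council"=7, "along"=5, "shelter"=7
Sum = 27, Count = 4
Average = 27/4 = 6.75
= avg=6.75, min=5, max=8


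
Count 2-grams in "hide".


Word: "hide" (length 4)
Number of 2-grams = length - 2 + 1 = 4 - 2 + 1
= 3


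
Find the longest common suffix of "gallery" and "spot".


Word 1: "gallery"
Word 2: "spot"
Comparing from end:
  Pos -1: 'y' != 't' (stop)
LCS = "" (length 0)


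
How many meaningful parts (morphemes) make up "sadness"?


Word: "sadness"
Morphemes: sad | -ness
Each morpheme carries meaning
= 2 morphemes


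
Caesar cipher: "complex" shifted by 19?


Word: "complex"
Shift: 19
Each letter → (letter + shift) mod 26:
  'c' (2) + 19 = 21 → 'v'
  'o' (14) + 19 = 7 → 'h'
  'm' (12) + 19 = 5 → 'f'
  'p' (15) + 19 = 8 → 'i'
  'l' (11) + 19 = 4 → 'e'
  'e' (4) + 19 = 23 → 'x'
  'x' (23) + 19 = 16 → 'q'
Result = "vhfiexq"


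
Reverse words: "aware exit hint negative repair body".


Original: "aware exit hint negative repair body"
Words (1..n): aware | exit | hint | negative | repair | body
Reversed (n..1): body | repair | negative | hint | exit | aware
Result = "body repair negative hint exit aware"


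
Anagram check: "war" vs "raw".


Word 1: "war" → sorted: arw
Word 2: "raw" → sorted: arw
Same letters? arw == arw
Anagram = Yes


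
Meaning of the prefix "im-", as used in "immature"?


Prefix: im-
As in: immature -> im- + mature
Meaning = not / into


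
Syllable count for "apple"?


Word: "apple"
Syllable breakdown: ap · ple
Counting: 2 parts
= 2 syllables


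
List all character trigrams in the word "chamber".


Word: "chamber" (length 7)
Number of trigrams = 7 - 3 + 1 = 5
  Position 0: "cha"
  Position 1: "ham"
  Position 2: "amb"
  Position 3: "mbe"
  Position 4: "ber"
Trigrams = "cha", "ham", "amb", "mbe", "ber"


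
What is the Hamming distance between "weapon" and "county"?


Comparing character by character (same length = 6):
  Pos 0: 'w' vs 'c' !=
  Pos 1: 'e' vs 'o' !=
  Pos 2: 'a' vs 'u' !=
  Pos 3: 'p' vs 'n' !=
  Pos 4: 'o' vs 't' !=
  Pos 5: 'n' vs 'y' !=
Hamming distance = 6


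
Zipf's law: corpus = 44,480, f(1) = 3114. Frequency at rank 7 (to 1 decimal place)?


Zipf's law: f(r) = f(1) / r
f(1) = 3114
f(7) = 3114 / 7
= 444.9 occurrences


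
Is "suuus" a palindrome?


Word: "suuus"
Reversed: "suuus"
Forward == Backward? suuus == suuus
Palindrome = Yes


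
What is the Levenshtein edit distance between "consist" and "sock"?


Word 1: "consist" (length 7)
Word 2: "sock" (length 4)
One optimal edit sequence (insert/delete/substitute each cost 1):
  1. delete 'c'  (+1)
  2. delete 'o'  (+1)
  3. delete 'n'  (+1)
  4. keep 's'
  5. substitute 'i' -> 'o'  (+1)
  6. substitute 's' -> 'c'  (+1)
  7. substitute 't' -> 'k'  (+1)
Total edit operations: 6
Edit distance = 6


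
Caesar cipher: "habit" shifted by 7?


Word: "habit"
Shift: 7
Each letter → (letter + shift) mod 26:
  'h' (7) + 7 = 14 → 'o'
  'a' (0) + 7 = 7 → 'h'
  'b' (1) + 7 = 8 → 'i'
  'i' (8) + 7 = 15 → 'p'
  't' (19) + 7 = 0 → 'a'
Result = "ohipa"


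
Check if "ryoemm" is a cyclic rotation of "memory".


Word: "memory", Candidate: "ryoemm"
Method: check if candidate is substring of word+word
"memorymemory" contains "ryoemm"? No
Is rotation = No


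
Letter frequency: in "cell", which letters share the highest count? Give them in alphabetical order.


Word: "cell"
Letter counts:
  'c': 1
  'e': 1
  'l': 2
Maximum count = 2
Most frequent = 'l' (2 times each)


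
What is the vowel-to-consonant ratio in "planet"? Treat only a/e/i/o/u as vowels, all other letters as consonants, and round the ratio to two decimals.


Word: "planet"
Vowels (a,e,i,o,u): 2
Consonants: 4
Ratio = 2/4
= 0.50


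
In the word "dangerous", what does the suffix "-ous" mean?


Suffix: -ous
As in: dangerous -> danger + -ous
Meaning = having quality of


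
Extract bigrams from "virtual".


Word: "virtual" (length 7)
Number of bigrams = 7 - 2 + 1 = 6
  Position 0: "vi"
  Position 1: "ir"
  Position 2: "rt"
  Position 3: "tu"
  Position 4: "ua"
  Position 5: "al"
Bigrams = "vi", "ir", "rt", "tu", "ua", "al"


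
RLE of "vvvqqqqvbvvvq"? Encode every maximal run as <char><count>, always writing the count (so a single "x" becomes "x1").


String: "vvvqqqqvbvvvq"
Scanning for consecutive runs:
  'v' x 3
  'q' x 4
  'v' x 1
  'b' x 1
  'v' x 3
  'q' x 1
RLE = "v3q4v1b1v3q1"


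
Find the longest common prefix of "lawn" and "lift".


Word 1: "lawn"
Word 2: "lift"
Comparing from start:
  Pos 0: 'l' == 'l'
  Pos 1: 'a' != 'i' (stop)
LCP = "l" (length 1)


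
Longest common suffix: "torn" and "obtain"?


Word 1: "torn"
Word 2: "obtain"
Comparing from end:
  Pos -1: 'n' == 'n'
  Pos -2: 'r' != 'i' (stop)
LCS = "n" (length 1)


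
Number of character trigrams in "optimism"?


Word: "optimism" (length 8)
Number of 3-grams = length - 3 + 1 = 8 - 3 + 1
= 6


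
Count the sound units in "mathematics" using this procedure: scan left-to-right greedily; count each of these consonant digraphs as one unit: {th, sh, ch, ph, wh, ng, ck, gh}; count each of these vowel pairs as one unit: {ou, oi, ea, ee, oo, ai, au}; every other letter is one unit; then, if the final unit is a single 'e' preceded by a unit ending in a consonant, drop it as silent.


Word: "mathematics" (11 letters)
Left-to-right scan:
  [1] 'm' (letter)
  [2] 'a' (letter)
  [3] 'th' (digraph)
  [4] 'e' (letter)
  [5] 'm' (letter)
  [6] 'a' (letter)
  [7] 't' (letter)
  [8] 'i' (letter)
  [9] 'c' (letter)
  [10] 's' (letter)
Units from scan: 10
Sound units = 10 units


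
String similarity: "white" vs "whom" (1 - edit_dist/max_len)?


Word 1: "white" (length 5)
Word 2: "whom" (length 4)
One optimal edit sequence:
  1. keep 'w'
  2. keep 'h'
  3. delete 'i'  (+1)
  4. substitute 't' -> 'o'  (+1)
  5. substitute 'e' -> 'm'  (+1)
Edit distance = 3
Max length = max(5, 4) = 5
Similarity = 1 - 3/5
= 0.4000


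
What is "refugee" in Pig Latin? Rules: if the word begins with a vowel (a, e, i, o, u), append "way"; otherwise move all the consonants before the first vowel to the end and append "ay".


Word: "refugee"
Starts with consonant(s) → move to end, add 'ay'
Consonant cluster: "r"
Pig Latin = "efugeeray"


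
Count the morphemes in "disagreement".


Word: "disagreement"
Morphemes: dis- + agree + -ment
Each morpheme carries meaning
= 3 morphemes


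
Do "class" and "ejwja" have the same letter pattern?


Pattern of "class": [0, 1, 2, 3, 3]
Pattern of "ejwja": [0, 1, 2, 1, 3]
Patterns do not match
Same pattern = No


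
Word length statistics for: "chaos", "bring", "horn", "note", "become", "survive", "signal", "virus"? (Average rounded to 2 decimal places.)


Lengths: "chaos"=5, "bring"=5, "horn"=4, "note"=4, "become"=6, "survive"=7, "signal"=6, "virus"=5
Sum = 42, Count = 8
Average = 42/8 = 5.25
= avg=5.25, min=4, max=7


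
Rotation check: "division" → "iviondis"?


Word: "division", Candidate: "iviondis"
Method: check if candidate is substring of word+word
"divisiondivision" contains "iviondis"? No
Is rotation = No


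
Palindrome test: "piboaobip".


Word: "piboaobip"
Reversed: "piboaobip"
Forward == Backward? piboaobip == piboaobip
Palindrome = Yes


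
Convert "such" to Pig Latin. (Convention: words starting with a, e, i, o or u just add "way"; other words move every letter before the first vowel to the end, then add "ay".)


Word: "such"
Starts with consonant(s) → move to end, add 'ay'
Consonant cluster: "s"
Pig Latin = "uchsay"


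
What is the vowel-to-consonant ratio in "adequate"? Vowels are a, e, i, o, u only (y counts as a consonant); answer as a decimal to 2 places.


Word: "adequate"
Vowels (a,e,i,o,u): 5
Consonants: 3
Ratio = 5/3
= 1.67


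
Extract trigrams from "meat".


Word: "meat" (length 4)
Number of trigrams = 4 - 3 + 1 = 2
  Position 0: "mea"
  Position 1: "eat"
Trigrams = "mea", "eat"


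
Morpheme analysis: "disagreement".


Word: "disagreement"
Morphemes: dis- | agree | -ment
Each morpheme carries meaning
= 3 morphemes


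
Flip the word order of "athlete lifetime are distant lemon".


Original: "athlete lifetime are distant lemon"
Words (1..n): athlete | lifetime | are | distant | lemon
Reversed (n..1): lemon | distant | are | lifetime | athlete
Result = "lemon distant are lifetime athlete"


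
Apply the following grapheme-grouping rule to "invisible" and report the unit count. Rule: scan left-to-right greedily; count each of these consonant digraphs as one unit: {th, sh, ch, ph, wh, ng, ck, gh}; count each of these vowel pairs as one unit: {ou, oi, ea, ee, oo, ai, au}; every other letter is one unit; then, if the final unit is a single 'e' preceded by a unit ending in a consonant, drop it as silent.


Word: "invisible" (9 letters)
Left-to-right scan:
  1. 'i' (letter)
  2. 'n' (letter)
  3. 'v' (letter)
  4. 'i' (letter)
  5. 's' (letter)
  6. 'i' (letter)
  7. 'b' (letter)
  8. 'l' (letter)
  9. 'e' (letter)
Units from scan: 9
Final unit is 'e' after a consonant -> drop as silent (-1)
Sound units = 8 units


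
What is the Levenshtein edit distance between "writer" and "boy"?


Word 1: "writer" (length 6)
Word 2: "boy" (length 3)
One optimal edit sequence (insert/delete/substitute each cost 1):
  1. delete 'w'  (+1)
  2. delete 'r'  (+1)
  3. delete 'i'  (+1)
  4. substitute 't' -> 'b'  (+1)
  5. substitute 'e' -> 'o'  (+1)
  6. substitute 'r' -> 'y'  (+1)
Total edit operations: 6
Edit distance = 6


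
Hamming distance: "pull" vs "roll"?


Comparing character by character (same length = 4):
  Pos 0: 'p' vs 'r' !=
  Pos 1: 'u' vs 'o' !=
  Pos 2: 'l' vs 'l' =
  Pos 3: 'l' vs 'l' =
Hamming distance = 2


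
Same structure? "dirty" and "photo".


Pattern of "dirty": [0, 1, 2, 3, 4]
Pattern of "photo": [0, 1, 2, 3, 2]
Patterns do not match
Same pattern = No


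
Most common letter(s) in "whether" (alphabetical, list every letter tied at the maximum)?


Word: "whether"
Letter counts:
  'e': 2
  'h': 2
  'r': 1
  't': 1
  'w': 1
Maximum count = 2
Most frequent = 'e', 'h' (2 times each)


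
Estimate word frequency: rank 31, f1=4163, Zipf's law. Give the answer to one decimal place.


Zipf's law: f(r) = f(1) / r
f(1) = 4163
f(31) = 4163 / 31
= 134.3 occurrences


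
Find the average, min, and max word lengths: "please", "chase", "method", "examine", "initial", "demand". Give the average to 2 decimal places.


Lengths: "please"=6, "chase"=5, "method"=6, "examine"=7, "initial"=7, "demand"=6
Sum = 37, Count = 6
Average = 37/6 = 6.17
= avg=6.17, min=5, max=7


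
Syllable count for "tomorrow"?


Word: "tomorrow"
Syllable breakdown: to-mor-row
Counting: 3 parts
= 3 syllables


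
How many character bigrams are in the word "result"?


Word: "result" (length 6)
Number of 2-grams = length - 2 + 1 = 6 - 2 + 1
= 5


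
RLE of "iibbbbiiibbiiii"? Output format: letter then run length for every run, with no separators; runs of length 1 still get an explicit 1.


String: "iibbbbiiibbiiii"
Scanning for consecutive runs:
  'i' x 2
  'b' x 4
  'i' x 3
  'b' x 2
  'i' x 4
RLE = "i2b4i3b2i4"


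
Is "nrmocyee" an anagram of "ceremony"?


Word 1: "ceremony" → sorted: ceemnory
Word 2: "nrmocyee" → sorted: ceemnory
Same letters? ceemnory == ceemnory
Anagram = Yes


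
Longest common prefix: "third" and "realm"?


Word 1: "third"
Word 2: "realm"
Comparing from start:
  Pos 0: 't' != 'r' (stop)
LCP = "" (length 0)


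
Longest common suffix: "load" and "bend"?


Word 1: "load"
Word 2: "bend"
Comparing from end:
  Pos -1: 'd' == 'd'
  Pos -2: 'a' != 'n' (stop)
LCS = "d" (length 1)


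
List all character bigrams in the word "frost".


Word: "frost" (length 5)
Number of bigrams = 5 - 2 + 1 = 4
  Position 0: "fr"
  Position 1: "ro"
  Position 2: "os"
  Position 3: "st"
Bigrams = "fr", "ro", "os", "st"


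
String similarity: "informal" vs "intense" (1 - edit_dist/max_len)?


Word 1: "informal" (length 8)
Word 2: "intense" (length 7)
One optimal edit sequence:
  1. keep 'i'
  2. keep 'n'
  3. delete 'f'  (+1)
  4. substitute 'o' -> 't'  (+1)
  5. substitute 'r' -> 'e'  (+1)
  6. substitute 'm' -> 'n'  (+1)
  7. substitute 'a' -> 's'  (+1)
  8. substitute 'l' -> 'e'  (+1)
Edit distance = 6
Max length = max(8, 7) = 8
Similarity = 1 - 6/8
= 0.2500


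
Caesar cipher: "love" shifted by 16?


Word: "love"
Shift: 16
Each letter → (letter + shift) mod 26:
  'l' (11) + 16 = 1 → 'b'
  'o' (14) + 16 = 4 → 'e'
  'v' (21) + 16 = 11 → 'l'
  'e' (4) + 16 = 20 → 'u'
Result = "belu"


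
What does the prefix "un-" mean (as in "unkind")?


Prefix: un-
Example: unkind (un- + kind)
Meaning = not / reverse


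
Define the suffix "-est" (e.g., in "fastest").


Suffix: -est
Example: fastest (fast + -est)
Meaning = most


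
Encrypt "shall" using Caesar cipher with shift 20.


Word: "shall"
Shift: 20
Each letter → (letter + shift) mod 26:
  's' (18) + 20 = 12 → 'm'
  'h' (7) + 20 = 1 → 'b'
  'a' (0) + 20 = 20 → 'u'
  'l' (11) + 20 = 5 → 'f'
  'l' (11) + 20 = 5 → 'f'
Result = "mbuff"


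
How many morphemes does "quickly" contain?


Word: "quickly"
Morphemes: quick / -ly
Each morpheme carries meaning
= 2 morphemes


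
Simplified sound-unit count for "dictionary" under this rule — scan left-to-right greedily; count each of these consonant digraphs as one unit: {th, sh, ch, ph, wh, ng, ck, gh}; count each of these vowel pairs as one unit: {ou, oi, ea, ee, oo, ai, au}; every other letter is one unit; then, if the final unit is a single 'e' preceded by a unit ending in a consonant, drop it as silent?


Word: "dictionary" (10 letters)
Left-to-right scan:
  1. 'd' (letter)
  2. 'i' (letter)
  3. 'c' (letter)
  4. 't' (letter)
  5. 'i' (letter)
  6. 'o' (letter)
  7. 'n' (letter)
  8. 'a' (letter)
  9. 'r' (letter)
  10. 'y' (letter)
Units from scan: 10
Sound units = 10 units


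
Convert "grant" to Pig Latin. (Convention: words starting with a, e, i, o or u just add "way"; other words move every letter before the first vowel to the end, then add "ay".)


Word: "grant"
Starts with consonant(s) → move to end, add 'ay'
Consonant cluster: "gr"
Pig Latin = "antgray"


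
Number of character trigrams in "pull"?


Word: "pull" (length 4)
Number of 3-grams = length - 3 + 1 = 4 - 3 + 1
= 2


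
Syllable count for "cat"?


Word: "cat"
Syllable breakdown: cat
Counting: 1 part
= 1 syllable


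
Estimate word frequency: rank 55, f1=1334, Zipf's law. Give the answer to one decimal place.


Zipf's law: f(r) = f(1) / r
f(1) = 1334
f(55) = 1334 / 55
= 24.3 occurrences


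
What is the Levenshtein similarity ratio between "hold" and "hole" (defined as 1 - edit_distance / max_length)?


Word 1: "hold" (length 4)
Word 2: "hole" (length 4)
One optimal edit sequence:
  1. keep 'h'
  2. keep 'o'
  3. keep 'l'
  4. substitute 'd' -> 'e'  (+1)
Edit distance = 1
Max length = max(4, 4) = 4
Similarity = 1 - 1/4
= 0.7500


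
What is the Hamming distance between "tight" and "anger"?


Comparing character by character (same length = 5):
  Pos 0: 't' vs 'a' !=
  Pos 1: 'i' vs 'n' !=
  Pos 2: 'g' vs 'g' =
  Pos 3: 'h' vs 'e' !=
  Pos 4: 't' vs 'r' !=
Hamming distance = 4


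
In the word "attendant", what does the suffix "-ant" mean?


Suffix: -ant
Example: attendant = attend + -ant
Meaning = one who / that which


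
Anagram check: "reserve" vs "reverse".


Word 1: "reserve" → sorted: eeerrsv
Word 2: "reverse" → sorted: eeerrsv
Same letters? eeerrsv == eeerrsv
Anagram = Yes


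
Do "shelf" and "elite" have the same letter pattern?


Pattern of "shelf": [0, 1, 2, 3, 4]
Pattern of "elite": [0, 1, 2, 3, 0]
Patterns do not match
Same pattern = No


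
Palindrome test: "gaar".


Word: "gaar"
Reversed: "raag"
Forward == Backward? gaar != raag
Palindrome = No


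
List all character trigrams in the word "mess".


Word: "mess" (length 4)
Number of trigrams = 4 - 3 + 1 = 2
  Position 0: "mes"
  Position 1: "ess"
Trigrams = "mes", "ess"


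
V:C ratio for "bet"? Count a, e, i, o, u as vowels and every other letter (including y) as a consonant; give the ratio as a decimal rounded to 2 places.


Word: "bet"
Vowels (a,e,i,o,u): 1
Consonants: 2
Ratio = 1/2
= 0.50


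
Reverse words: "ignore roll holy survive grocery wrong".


Original: "ignore roll holy survive grocery wrong"
Words (1..n): ignore | roll | holy | survive | grocery | wrong
Reversed (n..1): wrong | grocery | survive | holy | roll | ignore
Result = "wrong grocery survive holy roll ignore"


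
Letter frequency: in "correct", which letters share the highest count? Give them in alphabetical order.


Word: "correct"
Letter counts:
  'c': 2
  'e': 1
  'o': 1
  'r': 2
  't': 1
Maximum count = 2
Most frequent = 'c', 'r' (2 times each)


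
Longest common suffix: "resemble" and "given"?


Word 1: "resemble"
Word 2: "given"
Comparing from end:
  Pos -1: 'e' != 'n' (stop)
LCS = "" (length 0)


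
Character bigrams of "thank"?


Word: "thank" (length 5)
Number of bigrams = 5 - 2 + 1 = 4
  Position 0: "th"
  Position 1: "ha"
  Position 2: "an"
  Position 3: "nk"
Bigrams = "th", "ha", "an", "nk"


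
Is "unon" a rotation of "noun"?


Word: "noun", Candidate: "unon"
Method: check if candidate is substring of word+word
"nounnoun" contains "unon"? No
Is rotation = No


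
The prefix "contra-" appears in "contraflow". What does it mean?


Prefix: contra-
Example: contraflow (contra- + flow)
Meaning = against


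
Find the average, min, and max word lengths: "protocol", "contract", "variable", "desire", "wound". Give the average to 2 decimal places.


Lengths: "protocol"=8, "contract"=8, "variable"=8, "desire"=6, "wound"=5
Sum = 35, Count = 5
Average = 35/5 = 7.00
= avg=7.00, min=5, max=8


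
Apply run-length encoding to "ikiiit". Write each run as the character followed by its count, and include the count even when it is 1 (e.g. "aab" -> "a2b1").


String: "ikiiit"
Scanning for consecutive runs:
  'i' x 1
  'k' x 1
  'i' x 3
  't' x 1
RLE = "i1k1i3t1"


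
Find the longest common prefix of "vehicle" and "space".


Word 1: "vehicle"
Word 2: "space"
Comparing from start:
  Pos 0: 'v' != 's' (stop)
LCP = "" (length 0)


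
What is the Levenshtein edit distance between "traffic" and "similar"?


Word 1: "traffic" (length 7)
Word 2: "similar" (length 7)
One optimal edit sequence (insert/delete/substitute each cost 1):
  1. substitute 't' -> 's'  (+1)
  2. substitute 'r' -> 'i'  (+1)
  3. substitute 'a' -> 'm'  (+1)
  4. substitute 'f' -> 'i'  (+1)
  5. substitute 'f' -> 'l'  (+1)
  6. substitute 'i' -> 'a'  (+1)
  7. substitute 'c' -> 'r'  (+1)
Total edit operations: 7
Edit distance = 7


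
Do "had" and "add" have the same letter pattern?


Pattern of "had": [0, 1, 2]
Pattern of "add": [0, 1, 1]
Patterns do not match
Same pattern = No


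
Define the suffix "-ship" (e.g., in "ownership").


Suffix: -ship
As in: ownership -> owner + -ship
Meaning = state / position


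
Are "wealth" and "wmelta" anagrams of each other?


Word 1: "wealth" → sorted: aehltw
Word 2: "wmelta" → sorted: aelmtw
Same letters? aehltw != aelmtw
Anagram = No


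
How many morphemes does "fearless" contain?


Word: "fearless"
Morphemes: fear + -less
Each morpheme carries meaning
= 2 morphemes


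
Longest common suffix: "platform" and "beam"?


Word 1: "platform"
Word 2: "beam"
Comparing from end:
  Pos -1: 'm' == 'm'
  Pos -2: 'r' != 'a' (stop)
LCS = "m" (length 1)


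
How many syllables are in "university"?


Word: "university"
Syllable breakdown: u-ni-ver-si-ty
Counting: 5 parts
= 5 syllables


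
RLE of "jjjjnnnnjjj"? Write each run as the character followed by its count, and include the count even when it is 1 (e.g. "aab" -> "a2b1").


String: "jjjjnnnnjjj"
Scanning for consecutive runs:
  'j' x 4
  'n' x 4
  'j' x 3
RLE = "j4n4j3"


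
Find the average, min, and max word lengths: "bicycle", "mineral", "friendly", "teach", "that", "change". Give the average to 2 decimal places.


Lengths: "bicycle"=7, "mineral"=7, "friendly"=8, "teach"=5, "that"=4, "change"=6
Sum = 37, Count = 6
Average = 37/6 = 6.17
= avg=6.17, min=4, max=8


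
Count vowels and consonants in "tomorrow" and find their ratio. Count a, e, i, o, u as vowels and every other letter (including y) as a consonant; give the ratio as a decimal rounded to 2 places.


Word: "tomorrow"
Vowels (a,e,i,o,u): 3
Consonants: 5
Ratio = 3/5
= 0.60


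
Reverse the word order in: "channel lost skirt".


Original: "channel lost skirt"
Words (1..n): channel | lost | skirt
Reversed (n..1): skirt | lost | channel
Result = "skirt lost channel"


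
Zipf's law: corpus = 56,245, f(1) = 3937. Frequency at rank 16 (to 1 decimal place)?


Zipf's law: f(r) = f(1) / r
f(1) = 3937
f(16) = 3937 / 16
= 246.1 occurrences


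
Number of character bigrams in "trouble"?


Word: "trouble" (length 7)
Number of 2-grams = length - 2 + 1 = 7 - 2 + 1
= 6


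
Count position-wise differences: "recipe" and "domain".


Comparing character by character (same length = 6):
  Pos 0: 'r' vs 'd' !=
  Pos 1: 'e' vs 'o' !=
  Pos 2: 'c' vs 'm' !=
  Pos 3: 'i' vs 'a' !=
  Pos 4: 'p' vs 'i' !=
  Pos 5: 'e' vs 'n' !=
Hamming distance = 6


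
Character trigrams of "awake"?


Word: "awake" (length 5)
Number of trigrams = 5 - 3 + 1 = 3
  Position 0: "awa"
  Position 1: "wak"
  Position 2: "ake"
Trigrams = "awa", "wak", "ake"


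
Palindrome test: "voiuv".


Word: "voiuv"
Reversed: "vuiov"
Forward == Backward? voiuv != vuiov
Palindrome = No


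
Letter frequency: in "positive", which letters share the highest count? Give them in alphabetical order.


Word: "positive"
Letter counts:
  'e': 1
  'i': 2
  'o': 1
  'p': 1
  's': 1
  't': 1
  'v': 1
Maximum count = 2
Most frequent = 'i' (2 times each)


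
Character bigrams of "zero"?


Word: "zero" (length 4)
Number of bigrams = 4 - 2 + 1 = 3
  Position 0: "ze"
  Position 1: "er"
  Position 2: "ro"
Bigrams = "ze", "er", "ro"


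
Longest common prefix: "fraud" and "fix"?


Word 1: "fraud"
Word 2: "fix"
Comparing from start:
  Pos 0: 'f' == 'f'
  Pos 1: 'r' != 'i' (stop)
LCP = "f" (length 1)


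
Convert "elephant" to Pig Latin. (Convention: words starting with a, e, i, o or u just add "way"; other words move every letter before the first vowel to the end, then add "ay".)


Word: "elephant"
Starts with vowel → add 'way'
Pig Latin = "elephantway"


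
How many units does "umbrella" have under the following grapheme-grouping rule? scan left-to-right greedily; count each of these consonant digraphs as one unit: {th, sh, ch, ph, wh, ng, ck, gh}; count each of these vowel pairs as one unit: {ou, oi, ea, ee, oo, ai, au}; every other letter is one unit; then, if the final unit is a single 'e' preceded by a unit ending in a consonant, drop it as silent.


Word: "umbrella" (8 letters)
Left-to-right scan:
  1. 'u' (letter)
  2. 'm' (letter)
  3. 'b' (letter)
  4. 'r' (letter)
  5. 'e' (letter)
  6. 'l' (letter)
  7. 'l' (letter)
  8. 'a' (letter)
Units from scan: 8
Sound units = 8 units


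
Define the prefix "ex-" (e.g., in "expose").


Prefix: ex-
Example: expose = ex- + pose
Meaning = out / former


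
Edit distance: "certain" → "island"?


Word 1: "certain" (length 7)
Word 2: "island" (length 6)
One optimal edit sequence (insert/delete/substitute each cost 1):
  1. delete 'c'  (+1)
  2. substitute 'e' -> 'i'  (+1)
  3. substitute 'r' -> 's'  (+1)
  4. substitute 't' -> 'l'  (+1)
  5. keep 'a'
  6. substitute 'i' -> 'n'  (+1)
  7. substitute 'n' -> 'd'  (+1)
Total edit operations: 6
Edit distance = 6


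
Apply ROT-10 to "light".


Word: "light"
Shift: 10
Each letter → (letter + shift) mod 26:
  'l' (11) + 10 = 21 → 'v'
  'i' (8) + 10 = 18 → 's'
  'g' (6) + 10 = 16 → 'q'
  'h' (7) + 10 = 17 → 'r'
  't' (19) + 10 = 3 → 'd'
Result = "vsqrd"


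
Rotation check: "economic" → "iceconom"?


Word: "economic", Candidate: "iceconom"
Method: check if candidate is substring of word+word
"economiceconomic" contains "iceconom"? Yes
Is rotation = Yes


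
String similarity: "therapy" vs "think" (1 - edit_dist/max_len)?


Word 1: "therapy" (length 7)
Word 2: "think" (length 5)
One optimal edit sequence:
  1. keep 't'
  2. keep 'h'
  3. delete 'e'  (+1)
  4. delete 'r'  (+1)
  5. substitute 'a' -> 'i'  (+1)
  6. substitute 'p' -> 'n'  (+1)
  7. substitute 'y' -> 'k'  (+1)
Edit distance = 5
Max length = max(7, 5) = 7
Similarity = 1 - 5/7
= 0.2857


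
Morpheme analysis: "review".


Word: "review"
Morphemes: re- + view
Each morpheme carries meaning
= 2 morphemes


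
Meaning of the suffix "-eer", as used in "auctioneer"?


Suffix: -eer
As in: auctioneer -> auction + -eer
Meaning = one who is concerned with


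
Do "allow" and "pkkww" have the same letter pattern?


Pattern of "allow": [0, 1, 1, 2, 3]
Pattern of "pkkww": [0, 1, 1, 2, 2]
Patterns do not match
Same pattern = No


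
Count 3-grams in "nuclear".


Word: "nuclear" (length 7)
Number of 3-grams = length - 3 + 1 = 7 - 3 + 1
= 5


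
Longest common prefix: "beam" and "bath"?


Word 1: "beam"
Word 2: "bath"
Comparing from start:
  Pos 0: 'b' == 'b'
  Pos 1: 'e' != 'a' (stop)
LCP = "b" (length 1)


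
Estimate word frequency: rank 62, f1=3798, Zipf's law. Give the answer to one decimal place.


Zipf's law: f(r) = f(1) / r
f(1) = 3798
f(62) = 3798 / 62
= 61.3 occurrences


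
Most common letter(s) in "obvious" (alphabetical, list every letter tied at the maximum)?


Word: "obvious"
Letter counts:
  'b': 1
  'i': 1
  'o': 2
  's': 1
  'u': 1
  'v': 1
Maximum count = 2
Most frequent = 'o' (2 times each)


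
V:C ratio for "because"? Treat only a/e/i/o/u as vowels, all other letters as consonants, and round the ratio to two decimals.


Word: "because"
Vowels (a,e,i,o,u): 4
Consonants: 3
Ratio = 4/3
= 1.33


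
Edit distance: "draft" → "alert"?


Word 1: "draft" (length 5)
Word 2: "alert" (length 5)
One optimal edit sequence (insert/delete/substitute each cost 1):
  1. substitute 'd' -> 'a'  (+1)
  2. substitute 'r' -> 'l'  (+1)
  3. substitute 'a' -> 'e'  (+1)
  4. substitute 'f' -> 'r'  (+1)
  5. keep 't'
Total edit operations: 4
Edit distance = 4


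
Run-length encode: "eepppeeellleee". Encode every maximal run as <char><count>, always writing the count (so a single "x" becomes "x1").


String: "eepppeeellleee"
Scanning for consecutive runs:
  'e' x 2
  'p' x 3
  'e' x 3
  'l' x 3
  'e' x 3
RLE = "e2p3e3l3e3"


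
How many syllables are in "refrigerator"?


Word: "refrigerator"
Syllable breakdown: re | frig | er | a | tor
Counting: 5 parts
= 5 syllables


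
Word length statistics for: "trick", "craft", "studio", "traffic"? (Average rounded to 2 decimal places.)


Lengths: "trick"=5, "craft"=5, "studio"=6, "traffic"=7
Sum = 23, Count = 4
Average = 23/4 = 5.75
= avg=5.75, min=5, max=7


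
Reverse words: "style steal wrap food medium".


Original: "style steal wrap food medium"
Words (1..n): style | steal | wrap | food | medium
Reversed (n..1): medium | food | wrap | steal | style
Result = "medium food wrap steal style"


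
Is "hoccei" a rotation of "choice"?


Word: "choice", Candidate: "hoccei"
Method: check if candidate is substring of word+word
"choicechoice" contains "hoccei"? No
Is rotation = No


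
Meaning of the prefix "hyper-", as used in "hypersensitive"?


Prefix: hyper-
Example: hypersensitive (hyper- + sensitive)
Meaning = over / excessive


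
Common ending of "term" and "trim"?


Word 1: "term"
Word 2: "trim"
Comparing from end:
  Pos -1: 'm' == 'm'
  Pos -2: 'r' != 'i' (stop)
LCS = "m" (length 1)


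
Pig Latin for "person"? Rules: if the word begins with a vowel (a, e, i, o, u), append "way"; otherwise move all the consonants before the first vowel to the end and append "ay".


Word: "person"
Starts with consonant(s) → move to end, add 'ay'
Consonant cluster: "p"
Pig Latin = "ersonpay"
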